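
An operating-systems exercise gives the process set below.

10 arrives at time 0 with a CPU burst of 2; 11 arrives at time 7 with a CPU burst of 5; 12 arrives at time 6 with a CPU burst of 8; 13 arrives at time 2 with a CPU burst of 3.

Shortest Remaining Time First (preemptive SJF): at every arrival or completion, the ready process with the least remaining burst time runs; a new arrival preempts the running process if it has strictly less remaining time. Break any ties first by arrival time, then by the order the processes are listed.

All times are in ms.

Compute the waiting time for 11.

0

Schedule: | 10 0-2 | 13 2-5 | idle 5-6 | 12 6-7 | 11 7-12 | 12 12-19 |
Completion: 10=2  11=12  12=19  13=5
Turnaround (C−A): 10=2  11=5  12=13  13=3
Waiting(11) = turnaround − burst = 5 − 5 = 0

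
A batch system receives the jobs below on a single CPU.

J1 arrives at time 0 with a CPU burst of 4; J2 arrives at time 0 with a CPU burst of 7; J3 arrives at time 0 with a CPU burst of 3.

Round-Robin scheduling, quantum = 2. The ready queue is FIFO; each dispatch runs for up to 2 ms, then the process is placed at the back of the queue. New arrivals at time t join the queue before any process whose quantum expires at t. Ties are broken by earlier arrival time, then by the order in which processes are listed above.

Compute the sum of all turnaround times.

Timeline: | J1 0-2 | J2 2-4 | J3 4-6 | J1 6-8 | J2 8-10 | J3 10-11 | J2 11-14 |
Completion: J1=8  J2=14  J3=11
Turnaround (C−A): J1=8  J2=14  J3=11
Turnaround = completion − arrival: J1=8, J2=14, J3=11
Total turnaround = 8 + 14 + 11 = 33

33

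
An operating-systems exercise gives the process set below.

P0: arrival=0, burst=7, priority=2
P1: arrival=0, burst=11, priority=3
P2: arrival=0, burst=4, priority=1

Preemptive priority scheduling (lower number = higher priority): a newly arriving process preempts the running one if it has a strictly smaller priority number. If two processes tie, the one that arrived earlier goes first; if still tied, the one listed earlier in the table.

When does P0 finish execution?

Timeline: | P2 0-4 | P0 4-11 | P1 11-22 |
Completion: P0=11  P1=22  P2=4
Turnaround (C−A): P0=11  P1=22  P2=4

11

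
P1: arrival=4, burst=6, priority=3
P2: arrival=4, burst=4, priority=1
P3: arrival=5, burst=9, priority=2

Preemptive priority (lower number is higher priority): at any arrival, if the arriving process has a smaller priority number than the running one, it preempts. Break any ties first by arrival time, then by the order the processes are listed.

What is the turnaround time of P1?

Gantt: | idle 0-4 | P2 4-8 | P3 8-17 | P1 17-23 |
Completion: P1=23  P2=8  P3=17
Turnaround(P1) = completion − arrival = 23 − 4 = 19

19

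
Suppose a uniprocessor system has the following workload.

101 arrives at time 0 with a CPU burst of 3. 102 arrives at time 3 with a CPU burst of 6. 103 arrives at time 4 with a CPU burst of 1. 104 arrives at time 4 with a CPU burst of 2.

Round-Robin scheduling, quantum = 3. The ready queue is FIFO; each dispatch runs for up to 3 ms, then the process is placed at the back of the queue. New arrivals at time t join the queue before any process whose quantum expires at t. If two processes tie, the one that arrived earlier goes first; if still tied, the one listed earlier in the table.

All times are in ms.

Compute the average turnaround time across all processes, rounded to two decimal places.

Gantt: | 101 0-3 | 102 3-6 | 103 6-7 | 104 7-9 | 102 9-12 |
Completion: 101=3  102=12  103=7  104=9
Turnaround times: 101=3, 102=9, 103=3, 104=5
Average turnaround = (3+9+3+5) / 4 = 20/4 = 5.00

5.00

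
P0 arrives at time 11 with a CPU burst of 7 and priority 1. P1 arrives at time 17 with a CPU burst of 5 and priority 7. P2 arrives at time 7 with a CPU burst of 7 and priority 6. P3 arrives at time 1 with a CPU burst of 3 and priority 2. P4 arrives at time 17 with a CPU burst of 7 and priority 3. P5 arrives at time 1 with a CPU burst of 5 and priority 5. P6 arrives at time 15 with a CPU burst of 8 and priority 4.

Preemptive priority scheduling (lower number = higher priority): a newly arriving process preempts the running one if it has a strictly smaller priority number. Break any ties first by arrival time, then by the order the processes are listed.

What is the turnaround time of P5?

8

Timeline: | idle 0-1 | P3 1-4 | P5 4-9 | P2 9-11 | P0 11-18 | P4 18-25 | P6 25-33 | P2 33-38 | P1 38-43 |
Completion: P0=18  P1=43  P2=38  P3=4  P4=25  P5=9  P6=33
Turnaround(P5) = completion − arrival = 9 − 1 = 8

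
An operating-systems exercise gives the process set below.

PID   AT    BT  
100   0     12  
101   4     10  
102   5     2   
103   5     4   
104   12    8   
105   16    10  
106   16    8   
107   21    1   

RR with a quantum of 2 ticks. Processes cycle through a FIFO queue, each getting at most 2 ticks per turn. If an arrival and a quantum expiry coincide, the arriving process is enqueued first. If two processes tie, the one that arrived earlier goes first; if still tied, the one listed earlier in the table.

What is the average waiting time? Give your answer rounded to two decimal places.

20.75

Timeline: | 100 0-4 | 101 4-6 | 100 6-8 | 102 8-10 | 103 10-12 | 101 12-14 | 100 14-16 | 104 16-18 | 103 18-20 | 101 20-22 | 105 22-24 | 106 24-26 | 100 26-28 | 104 28-30 | 107 30-31 | 101 31-33 | 105 33-35 | 106 35-37 | 100 37-39 | 104 39-41 | 101 41-43 | 105 43-45 | 106 45-47 | 104 47-49 | 105 49-51 | 106 51-53 | 105 53-55 |
Completion: 100=39  101=43  102=10  103=20  104=49  105=55  106=53  107=31
Waiting times: 100=27, 101=29, 102=3, 103=11, 104=29, 105=29, 106=29, 107=9
Average waiting = (27+29+3+11+29+29+29+9) / 8 = 166/8 = 20.75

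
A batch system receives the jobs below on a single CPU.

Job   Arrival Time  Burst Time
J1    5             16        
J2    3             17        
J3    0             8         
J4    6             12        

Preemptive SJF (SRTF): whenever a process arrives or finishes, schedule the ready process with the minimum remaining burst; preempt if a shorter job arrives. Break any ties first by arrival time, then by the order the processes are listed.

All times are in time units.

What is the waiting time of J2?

Schedule: | J3 0-8 | J4 8-20 | J1 20-36 | J2 36-53 |
Completion: J1=36  J2=53  J3=8  J4=20
Waiting(J2) = turnaround − burst = 50 − 17 = 33

33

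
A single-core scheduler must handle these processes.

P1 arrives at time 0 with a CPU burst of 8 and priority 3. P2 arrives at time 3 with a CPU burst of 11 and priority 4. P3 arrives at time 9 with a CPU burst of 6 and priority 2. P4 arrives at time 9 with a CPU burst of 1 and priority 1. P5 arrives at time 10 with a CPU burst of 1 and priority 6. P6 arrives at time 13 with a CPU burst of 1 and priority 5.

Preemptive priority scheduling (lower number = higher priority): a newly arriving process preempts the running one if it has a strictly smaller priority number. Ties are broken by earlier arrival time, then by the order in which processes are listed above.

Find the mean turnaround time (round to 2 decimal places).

Timeline: | P1 0-8 | P2 8-9 | P4 9-10 | P3 10-16 | P2 16-26 | P6 26-27 | P5 27-28 |
Completion: P1=8  P2=26  P3=16  P4=10  P5=28  P6=27
Turnaround (C−A): P1=8  P2=23  P3=7  P4=1  P5=18  P6=14
Turnaround times: P1=8, P2=23, P3=7, P4=1, P5=18, P6=14
Average turnaround = (8+23+7+1+18+14) / 6 = 71/6 = 11.83

11.83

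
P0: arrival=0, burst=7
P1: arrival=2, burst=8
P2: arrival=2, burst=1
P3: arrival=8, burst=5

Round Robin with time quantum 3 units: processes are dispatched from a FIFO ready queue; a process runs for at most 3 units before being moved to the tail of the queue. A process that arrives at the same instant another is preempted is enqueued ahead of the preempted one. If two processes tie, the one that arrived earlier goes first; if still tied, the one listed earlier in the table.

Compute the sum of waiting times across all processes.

31

Gantt: | P0 0-3 | P1 3-6 | P2 6-7 | P0 7-10 | P1 10-13 | P3 13-16 | P0 16-17 | P1 17-19 | P3 19-21 |
Completion: P0=17  P1=19  P2=7  P3=21
Turnaround (C−A): P0=17  P1=17  P2=5  P3=13
Waiting = turnaround − burst: P0=10, P1=9, P2=4, P3=8
Total waiting = 10 + 9 + 4 + 8 = 31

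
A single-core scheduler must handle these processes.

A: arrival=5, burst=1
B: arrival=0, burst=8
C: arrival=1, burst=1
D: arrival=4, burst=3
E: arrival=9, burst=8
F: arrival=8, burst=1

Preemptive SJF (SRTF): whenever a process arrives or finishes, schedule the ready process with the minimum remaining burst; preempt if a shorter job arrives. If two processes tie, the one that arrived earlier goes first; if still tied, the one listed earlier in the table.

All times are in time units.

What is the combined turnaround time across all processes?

Timeline: | B 0-1 | C 1-2 | B 2-4 | D 4-5 | A 5-6 | D 6-8 | F 8-9 | B 9-14 | E 14-22 |
Completion: A=6  B=14  C=2  D=8  E=22  F=9
Turnaround (C−A): A=1  B=14  C=1  D=4  E=13  F=1
Turnaround = completion − arrival: A=1, B=14, C=1, D=4, E=13, F=1
Total turnaround = 1 + 14 + 1 + 4 + 13 + 1 = 34

34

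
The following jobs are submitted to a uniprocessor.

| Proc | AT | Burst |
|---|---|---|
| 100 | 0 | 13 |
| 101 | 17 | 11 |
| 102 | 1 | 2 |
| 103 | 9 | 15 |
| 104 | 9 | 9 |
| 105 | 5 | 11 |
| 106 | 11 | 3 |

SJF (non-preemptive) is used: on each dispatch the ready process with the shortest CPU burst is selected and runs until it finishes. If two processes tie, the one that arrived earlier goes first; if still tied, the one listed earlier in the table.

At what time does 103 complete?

Gantt: | 100 0-13 | 102 13-15 | 106 15-18 | 104 18-27 | 105 27-38 | 101 38-49 | 103 49-64 |
Completion: 100=13  101=49  102=15  103=64  104=27  105=38  106=18

64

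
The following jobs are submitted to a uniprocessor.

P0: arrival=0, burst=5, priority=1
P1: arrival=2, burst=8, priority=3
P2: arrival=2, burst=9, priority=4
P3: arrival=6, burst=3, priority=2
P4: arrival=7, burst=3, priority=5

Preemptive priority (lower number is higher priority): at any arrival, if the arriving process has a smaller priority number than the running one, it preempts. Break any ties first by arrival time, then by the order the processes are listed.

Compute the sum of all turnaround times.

Timeline: | P0 0-5 | P1 5-6 | P3 6-9 | P1 9-16 | P2 16-25 | P4 25-28 |
Completion: P0=5  P1=16  P2=25  P3=9  P4=28
Turnaround (C−A): P0=5  P1=14  P2=23  P3=3  P4=21
Turnaround = completion − arrival: P0=5, P1=14, P2=23, P3=3, P4=21
Total turnaround = 5 + 14 + 23 + 3 + 21 = 66

66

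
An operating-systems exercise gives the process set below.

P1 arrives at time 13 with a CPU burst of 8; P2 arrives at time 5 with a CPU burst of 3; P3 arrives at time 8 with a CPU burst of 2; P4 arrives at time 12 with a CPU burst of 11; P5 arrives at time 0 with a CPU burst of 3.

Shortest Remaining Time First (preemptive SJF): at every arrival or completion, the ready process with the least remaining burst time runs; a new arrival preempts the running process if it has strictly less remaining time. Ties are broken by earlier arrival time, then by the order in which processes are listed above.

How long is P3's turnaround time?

2

Timeline: | P5 0-3 | idle 3-5 | P2 5-8 | P3 8-10 | idle 10-12 | P4 12-13 | P1 13-21 | P4 21-31 |
Completion: P1=21  P2=8  P3=10  P4=31  P5=3
Turnaround(P3) = completion − arrival = 10 − 8 = 2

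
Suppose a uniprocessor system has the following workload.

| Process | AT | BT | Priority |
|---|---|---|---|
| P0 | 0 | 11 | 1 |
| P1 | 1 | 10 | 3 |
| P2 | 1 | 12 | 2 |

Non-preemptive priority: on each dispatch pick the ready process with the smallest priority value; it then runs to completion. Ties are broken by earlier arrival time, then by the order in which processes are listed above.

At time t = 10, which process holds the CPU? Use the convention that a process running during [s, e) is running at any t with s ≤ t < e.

Schedule: | P0 0-11 | P2 11-23 | P1 23-33 |
Completion: P0=11  P1=33  P2=23

P0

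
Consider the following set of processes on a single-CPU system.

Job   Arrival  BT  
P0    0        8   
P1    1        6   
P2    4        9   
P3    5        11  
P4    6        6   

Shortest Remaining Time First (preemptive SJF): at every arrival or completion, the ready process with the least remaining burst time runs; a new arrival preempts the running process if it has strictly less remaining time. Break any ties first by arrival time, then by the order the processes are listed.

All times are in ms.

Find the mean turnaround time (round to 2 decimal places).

Timeline: | P0 0-1 | P1 1-7 | P4 7-13 | P0 13-20 | P2 20-29 | P3 29-40 |
Completion: P0=20  P1=7  P2=29  P3=40  P4=13
Turnaround (C−A): P0=20  P1=6  P2=25  P3=35  P4=7
Turnaround times: P0=20, P1=6, P2=25, P3=35, P4=7
Average turnaround = (20+6+25+35+7) / 5 = 93/5 = 18.60

18.60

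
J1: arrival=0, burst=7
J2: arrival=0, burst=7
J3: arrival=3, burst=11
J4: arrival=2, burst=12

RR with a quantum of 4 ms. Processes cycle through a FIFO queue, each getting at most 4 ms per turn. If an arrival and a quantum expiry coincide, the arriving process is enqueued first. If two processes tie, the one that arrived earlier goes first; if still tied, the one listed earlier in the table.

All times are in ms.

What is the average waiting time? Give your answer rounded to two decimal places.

17.50

Timeline: | J1 0-4 | J2 4-8 | J4 8-12 | J3 12-16 | J1 16-19 | J2 19-22 | J4 22-26 | J3 26-30 | J4 30-34 | J3 34-37 |
Completion: J1=19  J2=22  J3=37  J4=34
Turnaround (C−A): J1=19  J2=22  J3=34  J4=32
Waiting times: J1=12, J2=15, J3=23, J4=20
Average waiting = (12+15+23+20) / 4 = 70/4 = 17.50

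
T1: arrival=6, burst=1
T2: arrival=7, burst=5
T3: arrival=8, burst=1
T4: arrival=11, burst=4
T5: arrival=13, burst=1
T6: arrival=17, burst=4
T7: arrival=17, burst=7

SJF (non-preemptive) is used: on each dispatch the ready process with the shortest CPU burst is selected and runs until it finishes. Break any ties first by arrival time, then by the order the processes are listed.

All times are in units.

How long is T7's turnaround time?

12

Timeline: | idle 0-6 | T1 6-7 | T2 7-12 | T3 12-13 | T5 13-14 | T4 14-18 | T6 18-22 | T7 22-29 |
Completion: T1=7  T2=12  T3=13  T4=18  T5=14  T6=22  T7=29
Turnaround(T7) = completion − arrival = 29 − 17 = 12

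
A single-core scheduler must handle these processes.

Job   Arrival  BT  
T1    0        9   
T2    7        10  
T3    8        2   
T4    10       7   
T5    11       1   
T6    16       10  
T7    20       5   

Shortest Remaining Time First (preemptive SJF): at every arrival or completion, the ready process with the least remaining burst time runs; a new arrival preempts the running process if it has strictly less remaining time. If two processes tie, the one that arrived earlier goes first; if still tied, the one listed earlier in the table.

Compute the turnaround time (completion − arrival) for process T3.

Schedule: | T1 0-9 | T3 9-11 | T5 11-12 | T4 12-19 | T2 19-20 | T7 20-25 | T2 25-34 | T6 34-44 |
Completion: T1=9  T2=34  T3=11  T4=19  T5=12  T6=44  T7=25
Turnaround (C−A): T1=9  T2=27  T3=3  T4=9  T5=1  T6=28  T7=5
Turnaround(T3) = completion − arrival = 11 − 8 = 3

3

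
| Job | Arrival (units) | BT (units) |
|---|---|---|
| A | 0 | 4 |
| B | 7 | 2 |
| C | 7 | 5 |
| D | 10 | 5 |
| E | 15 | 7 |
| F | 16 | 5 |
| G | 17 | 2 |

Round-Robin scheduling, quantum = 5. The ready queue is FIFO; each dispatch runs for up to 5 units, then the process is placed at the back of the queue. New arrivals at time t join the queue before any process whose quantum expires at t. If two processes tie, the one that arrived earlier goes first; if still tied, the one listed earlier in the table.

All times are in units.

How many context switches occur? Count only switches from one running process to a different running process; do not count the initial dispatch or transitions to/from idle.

Gantt: | A 0-4 | idle 4-7 | B 7-9 | C 9-14 | D 14-19 | E 19-24 | F 24-29 | G 29-31 | E 31-33 |
Completion: A=4  B=9  C=14  D=19  E=33  F=29  G=31
Turnaround (C−A): A=4  B=2  C=7  D=9  E=18  F=13  G=14

6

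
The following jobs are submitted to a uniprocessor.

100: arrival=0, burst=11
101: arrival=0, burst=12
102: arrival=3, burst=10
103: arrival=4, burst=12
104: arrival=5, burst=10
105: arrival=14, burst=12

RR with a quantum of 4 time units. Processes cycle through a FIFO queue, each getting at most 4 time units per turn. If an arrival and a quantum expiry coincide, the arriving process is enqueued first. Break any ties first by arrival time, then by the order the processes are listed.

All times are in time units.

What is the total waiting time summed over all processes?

Gantt: | 100 0-4 | 101 4-8 | 102 8-12 | 103 12-16 | 100 16-20 | 104 20-24 | 101 24-28 | 102 28-32 | 105 32-36 | 103 36-40 | 100 40-43 | 104 43-47 | 101 47-51 | 102 51-53 | 105 53-57 | 103 57-61 | 104 61-63 | 105 63-67 |
Completion: 100=43  101=51  102=53  103=61  104=63  105=67
Waiting = turnaround − burst: 100=32, 101=39, 102=40, 103=45, 104=48, 105=41
Total waiting = 32 + 39 + 40 + 45 + 48 + 41 = 245

245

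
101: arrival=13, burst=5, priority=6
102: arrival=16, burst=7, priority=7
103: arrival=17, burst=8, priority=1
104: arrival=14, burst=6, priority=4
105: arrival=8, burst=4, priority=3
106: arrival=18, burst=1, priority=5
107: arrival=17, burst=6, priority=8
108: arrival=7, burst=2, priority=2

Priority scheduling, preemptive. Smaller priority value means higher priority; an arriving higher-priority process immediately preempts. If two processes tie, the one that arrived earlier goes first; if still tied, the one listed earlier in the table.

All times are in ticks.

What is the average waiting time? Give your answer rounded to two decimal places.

Timeline: | idle 0-7 | 108 7-9 | 105 9-13 | 101 13-14 | 104 14-17 | 103 17-25 | 104 25-28 | 106 28-29 | 101 29-33 | 102 33-40 | 107 40-46 |
Completion: 101=33  102=40  103=25  104=28  105=13  106=29  107=46  108=9
Waiting times: 101=15, 102=17, 103=0, 104=8, 105=1, 106=10, 107=23, 108=0
Average waiting = (15+17+0+8+1+10+23+0) / 8 = 74/8 = 9.25

9.25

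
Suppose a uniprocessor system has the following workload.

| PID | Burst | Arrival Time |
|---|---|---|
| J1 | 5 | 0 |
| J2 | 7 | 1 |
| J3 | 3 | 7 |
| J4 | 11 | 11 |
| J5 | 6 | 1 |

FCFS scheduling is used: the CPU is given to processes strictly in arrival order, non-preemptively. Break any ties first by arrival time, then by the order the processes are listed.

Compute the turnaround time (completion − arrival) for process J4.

21

Timeline: | J1 0-5 | J2 5-12 | J5 12-18 | J3 18-21 | J4 21-32 |
Completion: J1=5  J2=12  J3=21  J4=32  J5=18
Turnaround(J4) = completion − arrival = 32 − 11 = 21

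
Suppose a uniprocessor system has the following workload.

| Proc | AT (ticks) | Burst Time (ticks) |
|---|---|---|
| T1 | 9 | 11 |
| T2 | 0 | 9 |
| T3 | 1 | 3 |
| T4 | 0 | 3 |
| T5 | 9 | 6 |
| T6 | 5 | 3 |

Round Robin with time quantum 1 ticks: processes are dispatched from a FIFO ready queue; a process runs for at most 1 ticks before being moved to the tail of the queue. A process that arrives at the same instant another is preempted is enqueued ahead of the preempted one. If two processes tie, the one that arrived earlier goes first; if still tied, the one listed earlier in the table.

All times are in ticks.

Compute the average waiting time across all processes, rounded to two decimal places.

Schedule: | T2 0-1 | T4 1-2 | T3 2-3 | T2 3-4 | T4 4-5 | T3 5-6 | T2 6-7 | T6 7-8 | T4 8-9 | T3 9-10 | T2 10-11 | T6 11-12 | T1 12-13 | T5 13-14 | T2 14-15 | T6 15-16 | T1 16-17 | T5 17-18 | T2 18-19 | T1 19-20 | T5 20-21 | T2 21-22 | T1 22-23 | T5 23-24 | T2 24-25 | T1 25-26 | T5 26-27 | T2 27-28 | T1 28-29 | T5 29-30 | T1 30-35 |
Completion: T1=35  T2=28  T3=10  T4=9  T5=30  T6=16
Turnaround (C−A): T1=26  T2=28  T3=9  T4=9  T5=21  T6=11
Waiting times: T1=15, T2=19, T3=6, T4=6, T5=15, T6=8
Average waiting = (15+19+6+6+15+8) / 6 = 69/6 = 11.50

11.50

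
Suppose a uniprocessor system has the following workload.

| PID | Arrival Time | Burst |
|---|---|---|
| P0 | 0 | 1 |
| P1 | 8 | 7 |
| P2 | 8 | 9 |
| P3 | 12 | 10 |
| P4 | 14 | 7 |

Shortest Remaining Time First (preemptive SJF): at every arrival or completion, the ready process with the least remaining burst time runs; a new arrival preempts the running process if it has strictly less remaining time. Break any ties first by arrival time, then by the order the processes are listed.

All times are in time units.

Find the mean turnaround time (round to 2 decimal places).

13.60

Schedule: | P0 0-1 | idle 1-8 | P1 8-15 | P4 15-22 | P2 22-31 | P3 31-41 |
Completion: P0=1  P1=15  P2=31  P3=41  P4=22
Turnaround times: P0=1, P1=7, P2=23, P3=29, P4=8
Average turnaround = (1+7+23+29+8) / 5 = 68/5 = 13.60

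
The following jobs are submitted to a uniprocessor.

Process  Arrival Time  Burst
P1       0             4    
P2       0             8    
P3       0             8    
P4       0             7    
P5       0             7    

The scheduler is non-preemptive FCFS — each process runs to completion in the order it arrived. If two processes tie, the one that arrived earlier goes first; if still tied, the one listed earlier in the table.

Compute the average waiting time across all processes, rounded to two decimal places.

12.60

Timeline: | P1 0-4 | P2 4-12 | P3 12-20 | P4 20-27 | P5 27-34 |
Completion: P1=4  P2=12  P3=20  P4=27  P5=34
Turnaround (C−A): P1=4  P2=12  P3=20  P4=27  P5=34
Waiting times: P1=0, P2=4, P3=12, P4=20, P5=27
Average waiting = (0+4+12+20+27) / 5 = 63/5 = 12.60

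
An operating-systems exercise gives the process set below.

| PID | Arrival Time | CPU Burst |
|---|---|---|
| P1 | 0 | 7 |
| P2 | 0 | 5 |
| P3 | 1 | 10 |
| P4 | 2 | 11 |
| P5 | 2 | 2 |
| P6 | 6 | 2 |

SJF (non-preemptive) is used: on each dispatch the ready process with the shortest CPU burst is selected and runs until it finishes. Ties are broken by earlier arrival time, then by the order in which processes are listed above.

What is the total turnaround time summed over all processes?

Timeline: | P2 0-5 | P5 5-7 | P6 7-9 | P1 9-16 | P3 16-26 | P4 26-37 |
Completion: P1=16  P2=5  P3=26  P4=37  P5=7  P6=9
Turnaround = completion − arrival: P1=16, P2=5, P3=25, P4=35, P5=5, P6=3
Total turnaround = 16 + 5 + 25 + 35 + 5 + 3 = 89

89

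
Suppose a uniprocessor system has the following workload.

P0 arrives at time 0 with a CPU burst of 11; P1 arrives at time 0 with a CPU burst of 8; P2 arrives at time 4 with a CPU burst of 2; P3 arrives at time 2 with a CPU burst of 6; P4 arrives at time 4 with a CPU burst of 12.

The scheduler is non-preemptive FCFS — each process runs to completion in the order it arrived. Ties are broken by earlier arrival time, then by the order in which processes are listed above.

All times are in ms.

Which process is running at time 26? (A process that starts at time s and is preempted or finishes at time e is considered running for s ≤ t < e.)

P2

Schedule: | P0 0-11 | P1 11-19 | P3 19-25 | P2 25-27 | P4 27-39 |
Completion: P0=11  P1=19  P2=27  P3=25  P4=39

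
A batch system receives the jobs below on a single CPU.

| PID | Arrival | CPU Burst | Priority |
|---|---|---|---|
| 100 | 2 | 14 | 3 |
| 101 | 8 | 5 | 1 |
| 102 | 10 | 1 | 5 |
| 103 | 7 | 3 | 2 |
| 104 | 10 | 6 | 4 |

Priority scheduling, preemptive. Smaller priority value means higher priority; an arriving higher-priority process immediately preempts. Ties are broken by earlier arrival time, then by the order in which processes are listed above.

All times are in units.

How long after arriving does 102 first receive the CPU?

Schedule: | idle 0-2 | 100 2-7 | 103 7-8 | 101 8-13 | 103 13-15 | 100 15-24 | 104 24-30 | 102 30-31 |
Completion: 100=24  101=13  102=31  103=15  104=30
Response(102) = first start − arrival = 30 − 10 = 20

20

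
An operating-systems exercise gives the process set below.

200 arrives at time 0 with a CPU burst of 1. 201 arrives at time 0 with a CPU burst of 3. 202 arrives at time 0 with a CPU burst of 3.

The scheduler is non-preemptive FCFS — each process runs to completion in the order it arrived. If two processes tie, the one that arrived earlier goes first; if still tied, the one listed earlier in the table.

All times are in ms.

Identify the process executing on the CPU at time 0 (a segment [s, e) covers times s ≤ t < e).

200

Timeline: | 200 0-1 | 201 1-4 | 202 4-7 |
Completion: 200=1  201=4  202=7
Turnaround (C−A): 200=1  201=4  202=7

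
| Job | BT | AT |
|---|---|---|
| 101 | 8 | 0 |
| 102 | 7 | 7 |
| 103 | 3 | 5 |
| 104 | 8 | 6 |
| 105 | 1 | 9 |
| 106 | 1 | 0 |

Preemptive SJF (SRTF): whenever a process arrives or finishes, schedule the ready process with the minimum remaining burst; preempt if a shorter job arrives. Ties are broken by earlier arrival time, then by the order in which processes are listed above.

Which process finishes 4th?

101

Timeline: | 106 0-1 | 101 1-5 | 103 5-8 | 101 8-9 | 105 9-10 | 101 10-13 | 102 13-20 | 104 20-28 |
Completion: 101=13  102=20  103=8  104=28  105=10  106=1
Turnaround (C−A): 101=13  102=13  103=3  104=22  105=1  106=1
Finish order: 106 → 103 → 105 → 101 → 102 → 104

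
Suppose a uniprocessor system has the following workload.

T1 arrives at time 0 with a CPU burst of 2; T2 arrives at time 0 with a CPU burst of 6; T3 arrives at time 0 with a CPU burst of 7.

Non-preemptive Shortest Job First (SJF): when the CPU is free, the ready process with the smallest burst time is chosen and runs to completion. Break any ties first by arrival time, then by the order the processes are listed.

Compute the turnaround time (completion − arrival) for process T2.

8

Gantt: | T1 0-2 | T2 2-8 | T3 8-15 |
Completion: T1=2  T2=8  T3=15
Turnaround (C−A): T1=2  T2=8  T3=15
Turnaround(T2) = completion − arrival = 8 − 0 = 8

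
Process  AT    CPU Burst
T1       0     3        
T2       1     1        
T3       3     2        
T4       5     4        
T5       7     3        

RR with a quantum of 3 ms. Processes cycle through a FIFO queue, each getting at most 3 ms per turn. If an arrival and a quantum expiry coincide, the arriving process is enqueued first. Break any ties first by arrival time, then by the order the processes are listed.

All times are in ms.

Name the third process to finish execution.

Timeline: | T1 0-3 | T2 3-4 | T3 4-6 | T4 6-9 | T5 9-12 | T4 12-13 |
Completion: T1=3  T2=4  T3=6  T4=13  T5=12
Finish order: T1 → T2 → T3 → T5 → T4

T3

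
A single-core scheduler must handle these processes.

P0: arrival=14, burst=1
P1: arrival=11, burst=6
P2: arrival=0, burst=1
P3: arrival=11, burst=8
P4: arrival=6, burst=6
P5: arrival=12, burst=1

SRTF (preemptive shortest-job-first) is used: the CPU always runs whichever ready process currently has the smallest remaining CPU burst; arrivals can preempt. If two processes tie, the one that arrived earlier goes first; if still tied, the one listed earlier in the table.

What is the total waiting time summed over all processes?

Gantt: | P2 0-1 | idle 1-6 | P4 6-12 | P5 12-13 | P1 13-14 | P0 14-15 | P1 15-20 | P3 20-28 |
Completion: P0=15  P1=20  P2=1  P3=28  P4=12  P5=13
Turnaround (C−A): P0=1  P1=9  P2=1  P3=17  P4=6  P5=1
Waiting = turnaround − burst: P0=0, P1=3, P2=0, P3=9, P4=0, P5=0
Total waiting = 0 + 3 + 0 + 9 + 0 + 0 = 12

12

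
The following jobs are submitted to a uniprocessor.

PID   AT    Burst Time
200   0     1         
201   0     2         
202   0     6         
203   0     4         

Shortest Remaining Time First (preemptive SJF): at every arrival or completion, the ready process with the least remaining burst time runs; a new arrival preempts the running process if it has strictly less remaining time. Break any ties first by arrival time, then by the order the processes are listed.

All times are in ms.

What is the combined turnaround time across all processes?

Timeline: | 200 0-1 | 201 1-3 | 203 3-7 | 202 7-13 |
Completion: 200=1  201=3  202=13  203=7
Turnaround = completion − arrival: 200=1, 201=3, 202=13, 203=7
Total turnaround = 1 + 3 + 13 + 7 = 24

24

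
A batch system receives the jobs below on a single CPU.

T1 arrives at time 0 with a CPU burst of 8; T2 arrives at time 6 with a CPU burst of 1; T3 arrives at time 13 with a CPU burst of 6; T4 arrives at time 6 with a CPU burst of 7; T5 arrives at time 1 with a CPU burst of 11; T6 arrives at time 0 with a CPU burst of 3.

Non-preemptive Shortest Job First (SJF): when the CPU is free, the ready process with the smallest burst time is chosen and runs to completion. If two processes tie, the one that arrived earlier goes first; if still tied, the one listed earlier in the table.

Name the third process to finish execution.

Gantt: | T6 0-3 | T1 3-11 | T2 11-12 | T4 12-19 | T3 19-25 | T5 25-36 |
Completion: T1=11  T2=12  T3=25  T4=19  T5=36  T6=3
Turnaround (C−A): T1=11  T2=6  T3=12  T4=13  T5=35  T6=3
Finish order: T6 → T1 → T2 → T4 → T3 → T5

T2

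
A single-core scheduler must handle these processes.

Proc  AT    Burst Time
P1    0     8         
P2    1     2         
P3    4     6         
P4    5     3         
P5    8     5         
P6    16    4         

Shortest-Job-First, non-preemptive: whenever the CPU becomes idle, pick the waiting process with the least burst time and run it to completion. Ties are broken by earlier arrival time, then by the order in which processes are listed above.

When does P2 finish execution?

10

Timeline: | P1 0-8 | P2 8-10 | P4 10-13 | P5 13-18 | P6 18-22 | P3 22-28 |
Completion: P1=8  P2=10  P3=28  P4=13  P5=18  P6=22
Turnaround (C−A): P1=8  P2=9  P3=24  P4=8  P5=10  P6=6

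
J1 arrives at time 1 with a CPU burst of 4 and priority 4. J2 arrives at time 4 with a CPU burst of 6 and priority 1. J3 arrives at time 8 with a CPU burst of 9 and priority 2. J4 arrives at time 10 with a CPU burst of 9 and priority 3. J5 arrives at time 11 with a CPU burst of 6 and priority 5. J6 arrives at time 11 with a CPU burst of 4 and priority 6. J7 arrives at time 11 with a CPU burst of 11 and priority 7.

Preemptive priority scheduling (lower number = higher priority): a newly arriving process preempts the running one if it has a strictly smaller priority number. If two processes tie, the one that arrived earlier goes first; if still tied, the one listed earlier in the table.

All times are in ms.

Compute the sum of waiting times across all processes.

Schedule: | idle 0-1 | J1 1-4 | J2 4-10 | J3 10-19 | J4 19-28 | J1 28-29 | J5 29-35 | J6 35-39 | J7 39-50 |
Completion: J1=29  J2=10  J3=19  J4=28  J5=35  J6=39  J7=50
Turnaround (C−A): J1=28  J2=6  J3=11  J4=18  J5=24  J6=28  J7=39
Waiting = turnaround − burst: J1=24, J2=0, J3=2, J4=9, J5=18, J6=24, J7=28
Total waiting = 24 + 0 + 2 + 9 + 18 + 24 + 28 = 105

105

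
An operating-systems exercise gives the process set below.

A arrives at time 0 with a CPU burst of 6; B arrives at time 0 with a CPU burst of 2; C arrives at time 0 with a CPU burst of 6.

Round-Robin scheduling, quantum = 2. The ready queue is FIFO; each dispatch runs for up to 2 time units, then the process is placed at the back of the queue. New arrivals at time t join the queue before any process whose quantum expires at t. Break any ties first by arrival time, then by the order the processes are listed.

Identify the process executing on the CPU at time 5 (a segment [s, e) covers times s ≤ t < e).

C

Gantt: | A 0-2 | B 2-4 | C 4-6 | A 6-8 | C 8-10 | A 10-12 | C 12-14 |
Completion: A=12  B=4  C=14
Turnaround (C−A): A=12  B=4  C=14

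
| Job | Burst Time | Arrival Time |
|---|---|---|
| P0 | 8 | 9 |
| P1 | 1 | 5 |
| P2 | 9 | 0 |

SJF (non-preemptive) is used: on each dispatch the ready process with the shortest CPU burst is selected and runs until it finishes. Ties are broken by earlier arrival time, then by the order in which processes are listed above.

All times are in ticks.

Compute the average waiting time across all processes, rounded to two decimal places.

Timeline: | P2 0-9 | P1 9-10 | P0 10-18 |
Completion: P0=18  P1=10  P2=9
Turnaround (C−A): P0=9  P1=5  P2=9
Waiting times: P0=1, P1=4, P2=0
Average waiting = (1+4+0) / 3 = 5/3 = 1.67

1.67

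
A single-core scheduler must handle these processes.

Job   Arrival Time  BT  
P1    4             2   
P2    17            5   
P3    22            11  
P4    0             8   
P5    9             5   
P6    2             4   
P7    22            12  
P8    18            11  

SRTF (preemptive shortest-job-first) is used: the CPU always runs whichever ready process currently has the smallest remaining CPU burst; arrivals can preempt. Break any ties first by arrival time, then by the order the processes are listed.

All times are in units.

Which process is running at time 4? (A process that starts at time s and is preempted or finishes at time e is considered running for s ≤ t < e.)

P6

Gantt: | P4 0-2 | P6 2-6 | P1 6-8 | P4 8-14 | P5 14-19 | P2 19-24 | P8 24-35 | P3 35-46 | P7 46-58 |
Completion: P1=8  P2=24  P3=46  P4=14  P5=19  P6=6  P7=58  P8=35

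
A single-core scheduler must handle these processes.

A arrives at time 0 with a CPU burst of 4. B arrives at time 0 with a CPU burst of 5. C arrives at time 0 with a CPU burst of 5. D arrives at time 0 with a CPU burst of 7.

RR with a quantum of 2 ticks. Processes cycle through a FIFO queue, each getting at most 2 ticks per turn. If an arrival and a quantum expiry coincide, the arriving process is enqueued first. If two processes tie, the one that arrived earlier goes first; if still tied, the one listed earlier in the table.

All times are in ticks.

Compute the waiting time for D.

14

Timeline: | A 0-2 | B 2-4 | C 4-6 | D 6-8 | A 8-10 | B 10-12 | C 12-14 | D 14-16 | B 16-17 | C 17-18 | D 18-21 |
Completion: A=10  B=17  C=18  D=21
Turnaround (C−A): A=10  B=17  C=18  D=21
Waiting(D) = turnaround − burst = 21 − 7 = 14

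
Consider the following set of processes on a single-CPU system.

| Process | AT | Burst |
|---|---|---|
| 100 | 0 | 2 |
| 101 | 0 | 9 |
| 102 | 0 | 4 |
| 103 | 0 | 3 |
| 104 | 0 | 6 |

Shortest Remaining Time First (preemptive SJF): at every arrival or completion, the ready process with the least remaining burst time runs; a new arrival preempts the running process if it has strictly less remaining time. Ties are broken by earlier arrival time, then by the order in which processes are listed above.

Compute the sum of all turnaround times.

55

Timeline: | 100 0-2 | 103 2-5 | 102 5-9 | 104 9-15 | 101 15-24 |
Completion: 100=2  101=24  102=9  103=5  104=15
Turnaround = completion − arrival: 100=2, 101=24, 102=9, 103=5, 104=15
Total turnaround = 2 + 24 + 9 + 5 + 15 = 55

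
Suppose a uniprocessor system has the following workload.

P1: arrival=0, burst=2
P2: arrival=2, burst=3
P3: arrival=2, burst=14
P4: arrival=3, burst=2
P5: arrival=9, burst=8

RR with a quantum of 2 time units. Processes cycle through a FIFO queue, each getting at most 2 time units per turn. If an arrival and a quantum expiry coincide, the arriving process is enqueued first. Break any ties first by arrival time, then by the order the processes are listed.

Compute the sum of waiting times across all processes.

Timeline: | P1 0-2 | P2 2-4 | P3 4-6 | P4 6-8 | P2 8-9 | P3 9-11 | P5 11-13 | P3 13-15 | P5 15-17 | P3 17-19 | P5 19-21 | P3 21-23 | P5 23-25 | P3 25-29 |
Completion: P1=2  P2=9  P3=29  P4=8  P5=25
Turnaround (C−A): P1=2  P2=7  P3=27  P4=5  P5=16
Waiting = turnaround − burst: P1=0, P2=4, P3=13, P4=3, P5=8
Total waiting = 0 + 4 + 13 + 3 + 8 = 28

28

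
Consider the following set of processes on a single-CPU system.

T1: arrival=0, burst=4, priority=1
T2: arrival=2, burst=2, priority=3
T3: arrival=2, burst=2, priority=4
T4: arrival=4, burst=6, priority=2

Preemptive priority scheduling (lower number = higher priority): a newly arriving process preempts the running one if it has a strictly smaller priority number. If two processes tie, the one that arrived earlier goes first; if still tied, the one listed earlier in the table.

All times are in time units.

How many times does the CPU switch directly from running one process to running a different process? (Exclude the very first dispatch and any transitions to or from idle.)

3

Timeline: | T1 0-4 | T4 4-10 | T2 10-12 | T3 12-14 |
Completion: T1=4  T2=12  T3=14  T4=10
Turnaround (C−A): T1=4  T2=10  T3=12  T4=6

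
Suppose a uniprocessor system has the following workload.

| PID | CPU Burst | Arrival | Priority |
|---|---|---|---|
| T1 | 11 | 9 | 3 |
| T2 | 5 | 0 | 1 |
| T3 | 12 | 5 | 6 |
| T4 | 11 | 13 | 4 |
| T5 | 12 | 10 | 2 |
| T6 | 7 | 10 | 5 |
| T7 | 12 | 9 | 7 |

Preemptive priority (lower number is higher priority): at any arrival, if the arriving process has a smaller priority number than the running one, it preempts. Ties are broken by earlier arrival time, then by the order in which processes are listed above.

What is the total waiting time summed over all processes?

Gantt: | T2 0-5 | T3 5-9 | T1 9-10 | T5 10-22 | T1 22-32 | T4 32-43 | T6 43-50 | T3 50-58 | T7 58-70 |
Completion: T1=32  T2=5  T3=58  T4=43  T5=22  T6=50  T7=70
Turnaround (C−A): T1=23  T2=5  T3=53  T4=30  T5=12  T6=40  T7=61
Waiting = turnaround − burst: T1=12, T2=0, T3=41, T4=19, T5=0, T6=33, T7=49
Total waiting = 12 + 0 + 41 + 19 + 0 + 33 + 49 = 154

154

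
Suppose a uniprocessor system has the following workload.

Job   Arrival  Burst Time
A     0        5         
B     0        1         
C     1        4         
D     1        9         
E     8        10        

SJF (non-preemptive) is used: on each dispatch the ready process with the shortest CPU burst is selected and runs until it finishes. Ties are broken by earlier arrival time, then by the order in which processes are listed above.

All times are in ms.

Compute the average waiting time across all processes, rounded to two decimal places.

Timeline: | B 0-1 | C 1-5 | A 5-10 | D 10-19 | E 19-29 |
Completion: A=10  B=1  C=5  D=19  E=29
Turnaround (C−A): A=10  B=1  C=4  D=18  E=21
Waiting times: A=5, B=0, C=0, D=9, E=11
Average waiting = (5+0+0+9+11) / 5 = 25/5 = 5.00

5.00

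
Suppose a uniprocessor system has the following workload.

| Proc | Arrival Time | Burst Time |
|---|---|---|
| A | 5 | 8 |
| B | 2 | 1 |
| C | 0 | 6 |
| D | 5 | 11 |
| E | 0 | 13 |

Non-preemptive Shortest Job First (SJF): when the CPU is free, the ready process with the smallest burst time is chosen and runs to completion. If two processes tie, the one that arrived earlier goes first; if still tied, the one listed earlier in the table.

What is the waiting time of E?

26

Timeline: | C 0-6 | B 6-7 | A 7-15 | D 15-26 | E 26-39 |
Completion: A=15  B=7  C=6  D=26  E=39
Turnaround (C−A): A=10  B=5  C=6  D=21  E=39
Waiting(E) = turnaround − burst = 39 − 13 = 26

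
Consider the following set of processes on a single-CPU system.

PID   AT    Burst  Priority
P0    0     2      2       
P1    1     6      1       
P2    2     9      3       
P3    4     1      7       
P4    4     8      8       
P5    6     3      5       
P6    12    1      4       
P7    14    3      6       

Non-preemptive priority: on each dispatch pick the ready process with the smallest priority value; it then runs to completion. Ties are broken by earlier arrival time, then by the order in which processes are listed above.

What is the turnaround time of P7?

Timeline: | P0 0-2 | P1 2-8 | P2 8-17 | P6 17-18 | P5 18-21 | P7 21-24 | P3 24-25 | P4 25-33 |
Completion: P0=2  P1=8  P2=17  P3=25  P4=33  P5=21  P6=18  P7=24
Turnaround (C−A): P0=2  P1=7  P2=15  P3=21  P4=29  P5=15  P6=6  P7=10
Turnaround(P7) = completion − arrival = 24 − 14 = 10

10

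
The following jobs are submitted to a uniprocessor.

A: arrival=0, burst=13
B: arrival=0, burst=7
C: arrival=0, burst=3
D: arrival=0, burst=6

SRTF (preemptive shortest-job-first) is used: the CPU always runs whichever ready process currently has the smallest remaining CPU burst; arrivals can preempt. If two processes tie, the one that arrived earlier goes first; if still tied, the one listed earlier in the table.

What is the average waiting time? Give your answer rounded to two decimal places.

Timeline: | C 0-3 | D 3-9 | B 9-16 | A 16-29 |
Completion: A=29  B=16  C=3  D=9
Turnaround (C−A): A=29  B=16  C=3  D=9
Waiting times: A=16, B=9, C=0, D=3
Average waiting = (16+9+0+3) / 4 = 28/4 = 7.00

7.00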